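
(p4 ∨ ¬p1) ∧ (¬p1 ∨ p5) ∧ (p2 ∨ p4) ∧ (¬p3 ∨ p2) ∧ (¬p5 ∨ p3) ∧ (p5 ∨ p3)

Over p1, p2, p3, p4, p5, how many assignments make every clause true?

There are 2^5 = 32 truth assignments over (p1, p2, p3, p4, p5).
Split on p1. With p1 = True, the clauses containing p1 are satisfied and ¬p1 drops from the rest; 1 of the 2^4 = 16 assignments to the other variables satisfy what remains.
With p1 = False, by the same count on the reduced clause set, 4 assignments work.
(One model: p1=F, p2=T, p3=T, p4=F, p5=F.)
Total: 1 + 4 = 5.

5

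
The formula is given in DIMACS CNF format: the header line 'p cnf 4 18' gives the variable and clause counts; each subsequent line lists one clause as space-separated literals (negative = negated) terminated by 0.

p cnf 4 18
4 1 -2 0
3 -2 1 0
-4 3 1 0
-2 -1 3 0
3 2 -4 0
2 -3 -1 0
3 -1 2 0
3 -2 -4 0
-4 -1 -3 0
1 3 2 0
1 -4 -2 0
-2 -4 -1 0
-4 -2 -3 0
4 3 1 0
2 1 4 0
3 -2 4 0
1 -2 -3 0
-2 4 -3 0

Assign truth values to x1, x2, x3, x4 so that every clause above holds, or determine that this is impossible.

Case x4 = True:
Case x3 = True:
(¬x1) alone gives x1 = False.
(¬x2) alone gives x2 = False.
Every clause now holds.

x1: False, x2: False, x3: True, x4: True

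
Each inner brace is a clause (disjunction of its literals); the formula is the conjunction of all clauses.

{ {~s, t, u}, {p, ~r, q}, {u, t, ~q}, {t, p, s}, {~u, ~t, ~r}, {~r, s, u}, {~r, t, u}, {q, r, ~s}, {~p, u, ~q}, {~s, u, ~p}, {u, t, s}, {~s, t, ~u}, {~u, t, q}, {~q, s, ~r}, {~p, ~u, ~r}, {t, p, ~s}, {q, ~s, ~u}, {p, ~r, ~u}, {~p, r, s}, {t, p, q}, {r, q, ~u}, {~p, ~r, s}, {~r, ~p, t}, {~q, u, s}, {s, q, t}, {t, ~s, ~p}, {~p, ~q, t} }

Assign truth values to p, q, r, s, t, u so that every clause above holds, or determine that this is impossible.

p=0; q=1; r=0; s=1; t=1; u=0

Suppose s = 1.
Suppose t = 1.
Suppose u = 0.
From the singleton clause (~p), p = 0.
Suppose r = 0.
From the singleton clause (q), q = 1.
This assignment satisfies each clause.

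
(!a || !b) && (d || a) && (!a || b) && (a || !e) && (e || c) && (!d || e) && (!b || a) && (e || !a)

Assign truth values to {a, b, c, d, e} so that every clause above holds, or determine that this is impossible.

Case a = false:
The clause (d) is unit, so d = true.
The clause (!e) is unit, so e = false.
Now (e) is unsatisfied and unit — conflict.
So a must be the other value — set a = true.
The clause (!b) is unit, so b = false.
Now (b) is unsatisfied and unit — conflict.
Neither a = true nor a = false works.

UNSATISFIABLE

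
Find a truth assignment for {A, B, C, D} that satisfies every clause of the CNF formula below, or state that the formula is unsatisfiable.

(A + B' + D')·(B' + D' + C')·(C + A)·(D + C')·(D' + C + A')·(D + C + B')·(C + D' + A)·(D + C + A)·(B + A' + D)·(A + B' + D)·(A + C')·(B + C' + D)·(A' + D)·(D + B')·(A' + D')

UNSATISFIABLE

Suppose C = 1.
Unit clause (D) forces D = 1.
Unit clause (B') forces B = 0.
Unit clause (A) forces A = 1.
Now (A') is unsatisfied and unit — conflict.
Backtrack on C: now try C = 0.
Unit clause (A) forces A = 1.
Unit clause (D') forces D = 0.
Now (D) is unsatisfied and unit — conflict.
Both values of C lead to a conflict.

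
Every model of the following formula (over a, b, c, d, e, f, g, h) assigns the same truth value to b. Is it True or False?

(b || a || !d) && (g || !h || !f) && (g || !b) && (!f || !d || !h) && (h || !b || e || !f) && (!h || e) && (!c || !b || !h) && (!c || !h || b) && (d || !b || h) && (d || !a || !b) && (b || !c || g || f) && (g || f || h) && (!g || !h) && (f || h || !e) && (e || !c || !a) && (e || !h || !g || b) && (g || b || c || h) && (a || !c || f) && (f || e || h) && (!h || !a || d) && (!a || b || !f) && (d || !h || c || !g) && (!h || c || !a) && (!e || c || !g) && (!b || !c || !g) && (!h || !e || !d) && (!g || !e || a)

Suppose b = true.
Unit clause (g) forces g = true.
Unit clause (!h) forces h = false.
Unit clause (d) forces d = true.
Unit clause (!c) forces c = false.
Unit clause (!e) forces e = false.
Unit clause (!f) forces f = false.
That conflicts with the unit clause (f).
So every satisfying assignment has b = False.

False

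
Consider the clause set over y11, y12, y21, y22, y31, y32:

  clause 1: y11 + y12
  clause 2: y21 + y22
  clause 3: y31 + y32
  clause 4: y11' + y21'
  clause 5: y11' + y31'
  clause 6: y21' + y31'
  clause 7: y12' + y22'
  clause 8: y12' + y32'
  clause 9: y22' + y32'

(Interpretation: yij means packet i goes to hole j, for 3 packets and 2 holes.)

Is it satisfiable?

No

Try y11 = 1.
From the singleton clause (y21'), y21 = 0.
From the singleton clause (y22), y22 = 1.
From the singleton clause (y31'), y31 = 0.
From the singleton clause (y32), y32 = 1.
But (y32') is also a unit clause — contradiction.
Backtrack on y11: now try y11 = 0.
From the singleton clause (y12), y12 = 1.
From the singleton clause (y22'), y22 = 0.
From the singleton clause (y21), y21 = 1.
From the singleton clause (y31'), y31 = 0.
From the singleton clause (y32), y32 = 1.
But (y32') is also a unit clause — contradiction.
Neither y11 = 1 nor y11 = 0 works.
No assignment satisfies every clause.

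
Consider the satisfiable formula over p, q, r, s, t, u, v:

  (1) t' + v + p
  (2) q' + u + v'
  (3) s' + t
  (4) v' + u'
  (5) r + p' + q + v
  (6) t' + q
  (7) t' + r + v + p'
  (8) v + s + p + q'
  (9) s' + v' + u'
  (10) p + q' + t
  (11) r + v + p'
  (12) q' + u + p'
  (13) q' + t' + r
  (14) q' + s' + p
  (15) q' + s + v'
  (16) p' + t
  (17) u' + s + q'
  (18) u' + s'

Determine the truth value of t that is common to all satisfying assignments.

Suppose t = 1.
Unit clause (q) forces q = 1.
Unit clause (r) forces r = 1.
Suppose v = 1.
Unit clause (u) forces u = 1.
But (u') is also a unit clause — contradiction.
Undo v and try v = 0.
Unit clause (p) forces p = 1.
Unit clause (u) forces u = 1.
Unit clause (s) forces s = 1.
But (s') is also a unit clause — contradiction.
Both values of v lead to a conflict.
So every satisfying assignment has t = False.

False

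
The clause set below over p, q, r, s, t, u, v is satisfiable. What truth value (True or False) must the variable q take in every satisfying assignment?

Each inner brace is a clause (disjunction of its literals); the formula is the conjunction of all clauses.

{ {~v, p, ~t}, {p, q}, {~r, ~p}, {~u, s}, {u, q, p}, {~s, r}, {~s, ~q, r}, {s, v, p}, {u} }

True

Suppose q = 0.
(p) alone gives p = 1.
(~r) alone gives r = 0.
(~s) alone gives s = 0.
(~u) alone gives u = 0.
But (u) is also a unit clause — contradiction.
So every satisfying assignment has q = True.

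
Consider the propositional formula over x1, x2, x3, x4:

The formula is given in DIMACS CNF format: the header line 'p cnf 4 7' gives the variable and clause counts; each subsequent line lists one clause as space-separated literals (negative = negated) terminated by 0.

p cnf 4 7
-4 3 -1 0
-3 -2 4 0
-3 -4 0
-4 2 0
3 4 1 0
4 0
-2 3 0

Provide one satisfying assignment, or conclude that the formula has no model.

(x4) alone gives x4 = True.
(¬x3) alone gives x3 = False.
(¬x1) alone gives x1 = False.
(x2) alone gives x2 = True.
That conflicts with the unit clause (¬x2).

UNSATISFIABLE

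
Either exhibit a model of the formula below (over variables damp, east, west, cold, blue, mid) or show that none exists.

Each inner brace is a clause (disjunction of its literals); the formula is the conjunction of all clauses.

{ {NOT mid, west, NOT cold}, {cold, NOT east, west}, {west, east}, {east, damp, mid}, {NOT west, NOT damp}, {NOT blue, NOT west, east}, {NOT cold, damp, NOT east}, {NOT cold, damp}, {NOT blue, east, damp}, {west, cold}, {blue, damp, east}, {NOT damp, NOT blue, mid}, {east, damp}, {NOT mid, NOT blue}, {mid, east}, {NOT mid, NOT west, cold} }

damp ↦ true, east ↦ true, west ↦ false, cold ↦ true, blue ↦ false, mid ↦ false

Case west = false:
From the singleton clause (east), east = true.
From the singleton clause (cold), cold = true.
From the singleton clause (NOT mid), mid = false.
From the singleton clause (damp), damp = true.
From the singleton clause (NOT blue), blue = false.
This assignment satisfies each clause.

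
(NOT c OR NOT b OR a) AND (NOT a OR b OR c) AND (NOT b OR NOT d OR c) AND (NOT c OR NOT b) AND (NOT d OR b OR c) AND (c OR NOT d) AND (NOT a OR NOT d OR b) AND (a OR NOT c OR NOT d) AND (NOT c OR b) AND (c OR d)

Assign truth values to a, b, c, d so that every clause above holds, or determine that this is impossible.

UNSATISFIABLE

Case c = false:
(NOT d) alone gives d = false.
That conflicts with the unit clause (d).
Backtrack on c: now try c = true.
(NOT b) alone gives b = false.
That conflicts with the unit clause (b).
Both values of c lead to a conflict.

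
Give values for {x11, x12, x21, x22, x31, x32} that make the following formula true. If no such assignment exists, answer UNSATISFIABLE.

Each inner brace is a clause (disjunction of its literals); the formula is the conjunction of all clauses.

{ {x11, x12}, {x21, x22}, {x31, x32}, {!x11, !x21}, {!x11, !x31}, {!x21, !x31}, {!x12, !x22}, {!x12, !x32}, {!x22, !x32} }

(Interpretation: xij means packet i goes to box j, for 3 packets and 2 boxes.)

UNSATISFIABLE

Case x11 = true:
Unit clause (!x21) forces x21 = false.
Unit clause (x22) forces x22 = true.
Unit clause (!x31) forces x31 = false.
Unit clause (x32) forces x32 = true.
But (!x32) is also a unit clause — contradiction.
Backtrack on x11: now try x11 = false.
Unit clause (x12) forces x12 = true.
Unit clause (!x22) forces x22 = false.
Unit clause (x21) forces x21 = true.
Unit clause (!x31) forces x31 = false.
Unit clause (x32) forces x32 = true.
But (!x32) is also a unit clause — contradiction.
Neither x11 = true nor x11 = false works.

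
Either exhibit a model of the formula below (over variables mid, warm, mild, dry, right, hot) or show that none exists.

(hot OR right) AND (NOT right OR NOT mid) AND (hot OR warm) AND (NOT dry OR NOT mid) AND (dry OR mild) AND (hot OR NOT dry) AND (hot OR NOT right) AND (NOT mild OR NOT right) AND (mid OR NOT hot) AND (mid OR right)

Try hot = true.
From the singleton clause (mid), mid = true.
From the singleton clause (NOT right), right = false.
From the singleton clause (NOT dry), dry = false.
From the singleton clause (mild), mild = true.
Every clause is now satisfied; warm is unconstrained.

mid ↦ true; warm ↦ false; mild ↦ true; dry ↦ false; right ↦ false; hot ↦ true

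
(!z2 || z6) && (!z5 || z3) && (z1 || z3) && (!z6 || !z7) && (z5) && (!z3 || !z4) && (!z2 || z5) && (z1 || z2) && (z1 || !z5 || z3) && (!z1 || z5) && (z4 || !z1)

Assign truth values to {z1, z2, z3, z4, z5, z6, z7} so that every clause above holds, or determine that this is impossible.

From the singleton clause (z5), z5 = true.
From the singleton clause (z3), z3 = true.
From the singleton clause (!z4), z4 = false.
From the singleton clause (!z1), z1 = false.
From the singleton clause (z2), z2 = true.
From the singleton clause (z6), z6 = true.
From the singleton clause (!z7), z7 = false.
Every clause now holds.

z1: false,  z2: true,  z3: true,  z4: false,  z5: true,  z6: true,  z7: false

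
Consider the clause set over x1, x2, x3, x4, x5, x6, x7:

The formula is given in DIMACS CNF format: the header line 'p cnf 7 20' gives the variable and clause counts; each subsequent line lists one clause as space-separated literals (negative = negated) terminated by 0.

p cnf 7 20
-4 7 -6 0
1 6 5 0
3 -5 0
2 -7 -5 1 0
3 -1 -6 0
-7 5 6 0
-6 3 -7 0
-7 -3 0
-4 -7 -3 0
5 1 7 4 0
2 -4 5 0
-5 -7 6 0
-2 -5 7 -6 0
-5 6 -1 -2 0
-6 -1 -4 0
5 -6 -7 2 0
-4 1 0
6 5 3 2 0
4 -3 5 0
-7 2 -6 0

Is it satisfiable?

Suppose x3 = True.
The clause (¬x7) is unit, so x7 = False.
Suppose x4 = False.
The clause (x5) is unit, so x5 = True.
Suppose x2 = False.
All clauses hold; x1, x6 can take either value.
A satisfying assignment: x1=False, x2=False, x3=True, x4=False, x5=True, x6=True, x7=False.

Yes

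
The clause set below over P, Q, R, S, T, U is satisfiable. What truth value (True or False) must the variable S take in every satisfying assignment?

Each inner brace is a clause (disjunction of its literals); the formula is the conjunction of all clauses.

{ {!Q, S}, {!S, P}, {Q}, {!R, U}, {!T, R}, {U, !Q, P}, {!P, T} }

Suppose S = false.
From the singleton clause (!Q), Q = false.
Now (Q) is unsatisfied and unit — conflict.
So every satisfying assignment has S = True.

True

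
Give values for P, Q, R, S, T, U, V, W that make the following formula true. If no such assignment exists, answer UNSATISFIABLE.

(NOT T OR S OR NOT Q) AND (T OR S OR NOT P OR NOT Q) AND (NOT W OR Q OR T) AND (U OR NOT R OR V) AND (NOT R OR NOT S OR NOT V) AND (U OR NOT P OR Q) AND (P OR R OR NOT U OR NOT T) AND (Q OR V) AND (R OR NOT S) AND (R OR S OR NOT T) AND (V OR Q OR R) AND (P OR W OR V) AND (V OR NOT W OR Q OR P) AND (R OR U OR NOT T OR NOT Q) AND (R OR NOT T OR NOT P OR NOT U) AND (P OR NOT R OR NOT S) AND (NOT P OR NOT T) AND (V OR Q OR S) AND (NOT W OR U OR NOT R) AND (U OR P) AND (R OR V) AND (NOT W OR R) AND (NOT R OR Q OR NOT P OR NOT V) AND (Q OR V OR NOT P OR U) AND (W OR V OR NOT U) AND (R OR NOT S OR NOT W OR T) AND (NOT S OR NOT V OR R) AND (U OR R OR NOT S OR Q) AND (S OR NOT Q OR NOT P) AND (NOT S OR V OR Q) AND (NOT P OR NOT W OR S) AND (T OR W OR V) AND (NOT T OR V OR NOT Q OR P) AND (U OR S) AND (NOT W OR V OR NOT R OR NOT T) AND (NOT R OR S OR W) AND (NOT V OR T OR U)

Case Q = true:
Case T = false:
Case S = true:
(R) alone gives R = true.
(NOT V) alone gives V = false.
(U) alone gives U = true.
(P) alone gives P = true.
(W) alone gives W = true.
This assignment satisfies each clause.

P: true; Q: true; R: true; S: true; T: false; U: true; V: false; W: true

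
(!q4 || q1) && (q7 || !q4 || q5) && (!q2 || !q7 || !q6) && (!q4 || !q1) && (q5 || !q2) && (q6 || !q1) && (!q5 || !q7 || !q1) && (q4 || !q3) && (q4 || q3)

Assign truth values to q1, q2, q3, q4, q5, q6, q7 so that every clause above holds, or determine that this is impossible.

UNSATISFIABLE

Branch on q4: set q4 = false.
(!q3) alone gives q3 = false.
Now (q3) is unsatisfied and unit — conflict.
Backtrack on q4: now try q4 = true.
(q1) alone gives q1 = true.
Now (!q1) is unsatisfied and unit — conflict.
Either choice for q4 ends in contradiction.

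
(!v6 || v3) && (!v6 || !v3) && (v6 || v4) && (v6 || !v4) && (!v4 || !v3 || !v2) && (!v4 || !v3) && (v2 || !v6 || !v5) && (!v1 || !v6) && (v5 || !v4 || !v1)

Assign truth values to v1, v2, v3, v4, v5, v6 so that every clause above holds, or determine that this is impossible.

UNSATISFIABLE

Try v6 = false.
The clause (v4) is unit, so v4 = true.
Now (!v4) is unsatisfied and unit — conflict.
Undo v6 and try v6 = true.
The clause (v3) is unit, so v3 = true.
Now (!v3) is unsatisfied and unit — conflict.
Neither v6 = true nor v6 = false works.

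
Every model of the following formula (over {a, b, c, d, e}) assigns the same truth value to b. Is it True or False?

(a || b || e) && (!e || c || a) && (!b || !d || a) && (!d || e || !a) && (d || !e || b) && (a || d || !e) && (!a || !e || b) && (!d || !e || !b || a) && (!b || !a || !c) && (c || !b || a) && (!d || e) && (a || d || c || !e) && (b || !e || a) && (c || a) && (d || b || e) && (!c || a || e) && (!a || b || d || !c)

Suppose b = false.
Suppose a = true.
Unit clause (!e) forces e = false.
Unit clause (!d) forces d = false.
Now (d) is unsatisfied and unit — conflict.
Undo a and try a = false.
Unit clause (e) forces e = true.
Now (!e) is unsatisfied and unit — conflict.
Both values of a lead to a conflict.
So every satisfying assignment has b = True.

True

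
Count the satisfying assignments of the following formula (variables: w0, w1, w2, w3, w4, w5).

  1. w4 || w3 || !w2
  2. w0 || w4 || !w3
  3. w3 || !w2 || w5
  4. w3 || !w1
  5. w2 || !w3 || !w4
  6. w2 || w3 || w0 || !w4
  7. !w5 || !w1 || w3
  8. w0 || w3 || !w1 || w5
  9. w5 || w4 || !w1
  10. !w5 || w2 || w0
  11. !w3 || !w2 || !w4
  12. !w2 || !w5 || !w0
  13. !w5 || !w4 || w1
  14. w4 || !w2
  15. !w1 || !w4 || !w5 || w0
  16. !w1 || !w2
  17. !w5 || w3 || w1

There are 2^6 = 64 truth assignments over (w0, w1, w2, w3, w4, w5).
Split on w2. With w2 = true, the clauses containing w2 are satisfied and !w2 drops from the rest; 0 of the 2^5 = 32 assignments to the other variables satisfy what remains.
With w2 = false, by the same count on the reduced clause set, 6 assignments work.
Total: 0 + 6 = 6.

6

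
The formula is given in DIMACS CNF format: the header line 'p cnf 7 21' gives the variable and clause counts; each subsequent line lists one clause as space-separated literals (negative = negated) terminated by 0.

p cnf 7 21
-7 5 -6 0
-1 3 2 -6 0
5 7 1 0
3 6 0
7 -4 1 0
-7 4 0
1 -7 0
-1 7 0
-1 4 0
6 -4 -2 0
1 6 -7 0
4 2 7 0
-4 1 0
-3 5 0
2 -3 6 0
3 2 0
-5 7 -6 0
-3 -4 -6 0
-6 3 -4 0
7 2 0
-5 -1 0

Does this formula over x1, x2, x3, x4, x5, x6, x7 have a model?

Branch on x3: set x3 = True.
Unit clause (x5) forces x5 = True.
Unit clause (¬x1) forces x1 = False.
Unit clause (¬x7) forces x7 = False.
Unit clause (¬x4) forces x4 = False.
Unit clause (x2) forces x2 = True.
Unit clause (¬x6) forces x6 = False.
Every clause now holds.
A satisfying assignment: x1=False,  x2=True,  x3=True,  x4=False,  x5=True,  x6=False,  x7=False.

Yes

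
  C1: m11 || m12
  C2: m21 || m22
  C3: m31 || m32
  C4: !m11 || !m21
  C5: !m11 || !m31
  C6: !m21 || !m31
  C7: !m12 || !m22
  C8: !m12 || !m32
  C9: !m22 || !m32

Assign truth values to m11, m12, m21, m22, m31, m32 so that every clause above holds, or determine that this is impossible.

UNSATISFIABLE

Suppose m11 = true.
From the singleton clause (!m21), m21 = false.
From the singleton clause (m22), m22 = true.
From the singleton clause (!m31), m31 = false.
From the singleton clause (m32), m32 = true.
Now (!m32) is unsatisfied and unit — conflict.
Undo m11 and try m11 = false.
From the singleton clause (m12), m12 = true.
From the singleton clause (!m22), m22 = false.
From the singleton clause (m21), m21 = true.
From the singleton clause (!m31), m31 = false.
From the singleton clause (m32), m32 = true.
Now (!m32) is unsatisfied and unit — conflict.
Both values of m11 lead to a conflict.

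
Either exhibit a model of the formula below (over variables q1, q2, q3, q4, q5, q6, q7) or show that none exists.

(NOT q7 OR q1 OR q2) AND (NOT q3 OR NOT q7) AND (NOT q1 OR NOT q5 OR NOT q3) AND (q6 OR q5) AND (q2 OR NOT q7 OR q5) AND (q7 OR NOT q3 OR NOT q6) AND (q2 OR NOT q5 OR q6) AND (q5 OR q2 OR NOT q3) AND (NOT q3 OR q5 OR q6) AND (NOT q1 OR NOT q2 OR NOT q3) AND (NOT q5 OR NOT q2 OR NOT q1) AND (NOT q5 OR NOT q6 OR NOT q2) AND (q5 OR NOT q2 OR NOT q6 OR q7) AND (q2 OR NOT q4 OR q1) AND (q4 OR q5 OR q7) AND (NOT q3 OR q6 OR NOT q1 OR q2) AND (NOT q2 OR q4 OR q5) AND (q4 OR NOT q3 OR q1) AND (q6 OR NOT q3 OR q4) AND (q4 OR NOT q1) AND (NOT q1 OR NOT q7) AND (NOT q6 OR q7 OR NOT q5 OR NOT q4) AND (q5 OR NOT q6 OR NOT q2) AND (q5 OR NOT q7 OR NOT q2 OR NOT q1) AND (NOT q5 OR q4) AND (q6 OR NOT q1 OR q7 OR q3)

Branch on q3: set q3 = false.
Branch on q6: set q6 = true.
Branch on q5: set q5 = false.
(NOT q2) alone gives q2 = false.
(NOT q7) alone gives q7 = false.
(q4) alone gives q4 = true.
(q1) alone gives q1 = true.
All clauses are satisfied.

q1: true, q2: false, q3: false, q4: true, q5: false, q6: true, q7: false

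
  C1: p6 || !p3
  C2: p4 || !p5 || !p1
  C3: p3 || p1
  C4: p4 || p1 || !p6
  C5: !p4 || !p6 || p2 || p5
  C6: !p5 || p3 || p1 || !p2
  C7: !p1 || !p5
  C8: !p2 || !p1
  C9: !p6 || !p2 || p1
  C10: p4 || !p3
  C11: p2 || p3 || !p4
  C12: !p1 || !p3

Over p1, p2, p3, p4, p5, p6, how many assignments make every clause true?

3

There are 2^6 = 64 truth assignments over (p1, p2, p3, p4, p5, p6).
Split on p1. With p1 = true, the clauses containing p1 are satisfied and !p1 drops from the rest; 2 of the 2^5 = 32 assignments to the other variables satisfy what remains.
With p1 = false, by the same count on the reduced clause set, 1 assignment works.
(One model: p1=F, p2=F, p3=T, p4=T, p5=T, p6=T.)
Total: 2 + 1 = 3.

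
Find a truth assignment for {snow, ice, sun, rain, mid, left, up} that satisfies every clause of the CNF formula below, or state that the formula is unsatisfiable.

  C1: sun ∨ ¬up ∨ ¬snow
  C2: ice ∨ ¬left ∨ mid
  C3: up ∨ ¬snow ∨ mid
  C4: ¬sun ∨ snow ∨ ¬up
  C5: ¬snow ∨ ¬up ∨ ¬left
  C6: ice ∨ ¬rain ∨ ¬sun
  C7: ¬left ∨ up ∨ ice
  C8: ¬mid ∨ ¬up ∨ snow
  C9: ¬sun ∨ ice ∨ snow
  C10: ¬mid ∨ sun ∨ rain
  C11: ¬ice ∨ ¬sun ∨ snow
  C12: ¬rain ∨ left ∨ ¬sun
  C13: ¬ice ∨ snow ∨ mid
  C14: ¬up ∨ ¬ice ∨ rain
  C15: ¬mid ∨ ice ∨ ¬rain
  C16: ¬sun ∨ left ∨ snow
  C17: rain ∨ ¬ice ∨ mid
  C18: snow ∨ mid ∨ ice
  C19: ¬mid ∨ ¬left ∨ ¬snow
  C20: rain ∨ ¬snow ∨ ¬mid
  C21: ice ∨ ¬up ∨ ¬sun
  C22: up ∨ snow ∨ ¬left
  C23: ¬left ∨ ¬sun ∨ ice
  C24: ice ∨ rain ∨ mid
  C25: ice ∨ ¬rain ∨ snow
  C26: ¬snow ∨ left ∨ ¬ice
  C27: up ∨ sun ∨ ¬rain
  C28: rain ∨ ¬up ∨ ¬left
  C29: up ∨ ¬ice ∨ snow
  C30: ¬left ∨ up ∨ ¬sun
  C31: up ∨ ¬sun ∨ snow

UNSATISFIABLE

Suppose sun = True.
Suppose snow = True.
Suppose up = True.
Unit clause (¬left) forces left = False.
Unit clause (¬rain) forces rain = False.
Unit clause (¬ice) forces ice = False.
But (ice) is also a unit clause — contradiction.
Backtrack on up: now try up = False.
Unit clause (mid) forces mid = True.
Unit clause (¬left) forces left = False.
Unit clause (¬rain) forces rain = False.
But (rain) is also a unit clause — contradiction.
Either choice for up ends in contradiction.
Backtrack on snow: now try snow = False.
Unit clause (¬up) forces up = False.
But (up) is also a unit clause — contradiction.
Either choice for snow ends in contradiction.
Backtrack on sun: now try sun = False.
Suppose up = False.
Unit clause (¬rain) forces rain = False.
Unit clause (¬mid) forces mid = False.
Unit clause (¬snow) forces snow = False.
Unit clause (¬ice) forces ice = False.
But (ice) is also a unit clause — contradiction.
Backtrack on up: now try up = True.
Unit clause (¬snow) forces snow = False.
Unit clause (¬mid) forces mid = False.
Unit clause (¬ice) forces ice = False.
But (ice) is also a unit clause — contradiction.
Either choice for up ends in contradiction.
Either choice for sun ends in contradiction.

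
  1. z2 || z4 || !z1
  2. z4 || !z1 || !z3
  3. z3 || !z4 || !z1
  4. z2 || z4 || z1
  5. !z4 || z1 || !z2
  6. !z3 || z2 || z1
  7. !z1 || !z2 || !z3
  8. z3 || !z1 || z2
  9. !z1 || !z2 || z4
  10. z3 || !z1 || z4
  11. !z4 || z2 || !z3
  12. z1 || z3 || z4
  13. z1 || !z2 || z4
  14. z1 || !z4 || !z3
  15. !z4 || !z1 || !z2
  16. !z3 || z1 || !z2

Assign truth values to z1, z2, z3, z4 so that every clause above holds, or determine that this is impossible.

z1 ↦ false,  z2 ↦ false,  z3 ↦ false,  z4 ↦ true

Suppose z2 = false.
Suppose z4 = true.
From the singleton clause (!z3), z3 = false.
From the singleton clause (!z1), z1 = false.
This assignment satisfies each clause.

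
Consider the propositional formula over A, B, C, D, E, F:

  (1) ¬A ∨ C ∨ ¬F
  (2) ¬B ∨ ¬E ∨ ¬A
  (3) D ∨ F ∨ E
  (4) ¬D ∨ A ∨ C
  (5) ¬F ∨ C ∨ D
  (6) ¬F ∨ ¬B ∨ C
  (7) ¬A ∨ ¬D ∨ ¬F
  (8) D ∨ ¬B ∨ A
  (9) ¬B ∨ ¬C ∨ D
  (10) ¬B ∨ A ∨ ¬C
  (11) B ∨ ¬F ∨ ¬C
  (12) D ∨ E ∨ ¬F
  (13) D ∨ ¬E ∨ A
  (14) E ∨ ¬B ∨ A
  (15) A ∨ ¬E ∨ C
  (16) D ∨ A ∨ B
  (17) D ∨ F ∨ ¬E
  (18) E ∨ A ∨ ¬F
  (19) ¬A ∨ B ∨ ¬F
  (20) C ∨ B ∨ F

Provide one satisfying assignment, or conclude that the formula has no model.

Suppose A = True.
Suppose C = False.
The clause (¬F) is unit, so F = False.
The clause (B) is unit, so B = True.
The clause (¬E) is unit, so E = False.
The clause (D) is unit, so D = True.
All clauses are satisfied.

A ↦ True; B ↦ True; C ↦ False; D ↦ True; E ↦ False; F ↦ False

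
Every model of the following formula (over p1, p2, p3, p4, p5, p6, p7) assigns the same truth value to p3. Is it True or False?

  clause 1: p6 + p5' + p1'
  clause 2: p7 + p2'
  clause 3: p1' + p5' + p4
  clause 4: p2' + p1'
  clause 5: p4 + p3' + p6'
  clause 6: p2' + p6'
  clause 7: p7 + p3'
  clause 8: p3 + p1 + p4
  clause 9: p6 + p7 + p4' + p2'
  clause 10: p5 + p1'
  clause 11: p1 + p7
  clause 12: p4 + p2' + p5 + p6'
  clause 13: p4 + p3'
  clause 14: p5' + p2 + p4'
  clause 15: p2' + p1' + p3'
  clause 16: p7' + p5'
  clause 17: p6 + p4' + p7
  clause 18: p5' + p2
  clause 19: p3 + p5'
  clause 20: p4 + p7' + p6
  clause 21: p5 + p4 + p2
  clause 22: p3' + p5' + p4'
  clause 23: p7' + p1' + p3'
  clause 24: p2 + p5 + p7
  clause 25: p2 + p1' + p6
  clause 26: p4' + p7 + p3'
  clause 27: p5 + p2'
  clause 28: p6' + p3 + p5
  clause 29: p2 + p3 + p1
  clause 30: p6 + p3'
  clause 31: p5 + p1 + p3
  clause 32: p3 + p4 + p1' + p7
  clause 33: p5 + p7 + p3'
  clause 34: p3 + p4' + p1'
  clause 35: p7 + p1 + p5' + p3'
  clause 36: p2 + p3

True

Suppose p3 = 0.
From the singleton clause (p5'), p5 = 0.
From the singleton clause (p1'), p1 = 0.
That conflicts with the unit clause (p1).
So every satisfying assignment has p3 = True.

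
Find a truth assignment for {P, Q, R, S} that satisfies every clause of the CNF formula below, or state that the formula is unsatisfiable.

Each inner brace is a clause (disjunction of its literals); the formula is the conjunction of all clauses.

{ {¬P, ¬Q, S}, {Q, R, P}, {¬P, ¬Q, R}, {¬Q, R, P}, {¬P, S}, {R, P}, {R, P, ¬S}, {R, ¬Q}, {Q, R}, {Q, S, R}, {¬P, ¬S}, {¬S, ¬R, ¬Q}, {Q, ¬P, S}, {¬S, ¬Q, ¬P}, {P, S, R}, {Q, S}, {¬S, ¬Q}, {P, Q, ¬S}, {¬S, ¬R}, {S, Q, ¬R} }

P: False; Q: True; R: True; S: False

Branch on P: set P = False.
The clause (R) is unit, so R = True.
The clause (¬S) is unit, so S = False.
The clause (Q) is unit, so Q = True.
All clauses are satisfied.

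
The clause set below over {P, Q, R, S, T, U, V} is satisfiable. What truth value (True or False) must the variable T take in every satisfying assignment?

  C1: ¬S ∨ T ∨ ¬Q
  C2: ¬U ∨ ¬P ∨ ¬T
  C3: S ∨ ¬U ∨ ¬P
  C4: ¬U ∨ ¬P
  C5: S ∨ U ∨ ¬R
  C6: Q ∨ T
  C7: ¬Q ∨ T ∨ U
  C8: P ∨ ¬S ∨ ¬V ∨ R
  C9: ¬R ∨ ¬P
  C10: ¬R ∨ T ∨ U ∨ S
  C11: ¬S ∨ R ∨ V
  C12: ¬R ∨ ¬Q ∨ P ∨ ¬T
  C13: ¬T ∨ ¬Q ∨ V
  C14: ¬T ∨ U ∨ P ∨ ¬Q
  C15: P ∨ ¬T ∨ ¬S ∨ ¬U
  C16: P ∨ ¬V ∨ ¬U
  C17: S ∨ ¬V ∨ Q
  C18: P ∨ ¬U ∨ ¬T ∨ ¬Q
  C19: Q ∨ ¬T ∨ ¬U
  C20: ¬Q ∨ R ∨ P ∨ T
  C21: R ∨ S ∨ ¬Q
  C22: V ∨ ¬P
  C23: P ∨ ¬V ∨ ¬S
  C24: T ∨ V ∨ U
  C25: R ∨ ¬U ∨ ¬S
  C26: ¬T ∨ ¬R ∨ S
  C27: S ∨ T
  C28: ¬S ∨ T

Suppose T = False.
(Q) alone gives Q = True.
(¬S) alone gives S = False.
But (S) is also a unit clause — contradiction.
So every satisfying assignment has T = True.

True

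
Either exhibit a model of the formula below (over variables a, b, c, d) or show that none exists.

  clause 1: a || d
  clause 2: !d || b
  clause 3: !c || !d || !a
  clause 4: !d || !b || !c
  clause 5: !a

Unit clause (!a) forces a = false.
Unit clause (d) forces d = true.
Unit clause (b) forces b = true.
Unit clause (!c) forces c = false.
All clauses are satisfied.

a=false; b=true; c=false; d=true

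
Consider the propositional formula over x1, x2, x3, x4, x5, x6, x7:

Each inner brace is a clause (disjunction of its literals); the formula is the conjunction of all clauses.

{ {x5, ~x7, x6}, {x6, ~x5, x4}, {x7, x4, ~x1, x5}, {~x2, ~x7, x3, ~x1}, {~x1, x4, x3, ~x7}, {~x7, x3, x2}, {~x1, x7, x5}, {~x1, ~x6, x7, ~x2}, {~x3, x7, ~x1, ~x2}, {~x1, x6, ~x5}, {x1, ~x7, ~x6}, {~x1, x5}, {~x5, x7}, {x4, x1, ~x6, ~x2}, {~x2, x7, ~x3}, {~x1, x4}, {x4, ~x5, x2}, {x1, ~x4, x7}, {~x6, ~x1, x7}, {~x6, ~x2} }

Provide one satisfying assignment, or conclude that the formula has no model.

Suppose x1 = 0.
Suppose x7 = 0.
Unit clause (~x5) forces x5 = 0.
Unit clause (~x4) forces x4 = 0.
Suppose x6 = 0.
Suppose x2 = 0.
All clauses hold; x3 can take either value.

x1: 0, x2: 0, x3: 0, x4: 0, x5: 0, x6: 0, x7: 0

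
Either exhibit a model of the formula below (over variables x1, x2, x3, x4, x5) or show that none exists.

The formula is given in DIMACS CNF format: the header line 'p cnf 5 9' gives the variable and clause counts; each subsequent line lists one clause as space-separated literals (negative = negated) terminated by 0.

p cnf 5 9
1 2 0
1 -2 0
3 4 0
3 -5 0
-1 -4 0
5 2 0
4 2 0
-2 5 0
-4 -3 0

x1=True,  x2=True,  x3=True,  x4=False,  x5=True

Suppose x1 = True.
Unit clause (¬x4) forces x4 = False.
Unit clause (x3) forces x3 = True.
Unit clause (x2) forces x2 = True.
Unit clause (x5) forces x5 = True.
All clauses are satisfied.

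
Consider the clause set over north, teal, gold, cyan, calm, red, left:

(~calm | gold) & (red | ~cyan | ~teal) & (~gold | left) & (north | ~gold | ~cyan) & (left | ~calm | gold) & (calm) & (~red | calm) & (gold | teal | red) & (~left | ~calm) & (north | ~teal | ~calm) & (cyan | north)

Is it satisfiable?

(calm) alone gives calm = 1.
(gold) alone gives gold = 1.
(left) alone gives left = 1.
Now (~left) is unsatisfied and unit — conflict.
No assignment satisfies every clause.

Unsatisfiable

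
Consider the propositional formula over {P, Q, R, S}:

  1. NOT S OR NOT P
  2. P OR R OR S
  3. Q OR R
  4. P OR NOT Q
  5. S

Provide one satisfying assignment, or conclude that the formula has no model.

From the singleton clause (S), S = true.
From the singleton clause (NOT P), P = false.
From the singleton clause (NOT Q), Q = false.
From the singleton clause (R), R = true.
All clauses are satisfied.

P: false; Q: false; R: true; S: true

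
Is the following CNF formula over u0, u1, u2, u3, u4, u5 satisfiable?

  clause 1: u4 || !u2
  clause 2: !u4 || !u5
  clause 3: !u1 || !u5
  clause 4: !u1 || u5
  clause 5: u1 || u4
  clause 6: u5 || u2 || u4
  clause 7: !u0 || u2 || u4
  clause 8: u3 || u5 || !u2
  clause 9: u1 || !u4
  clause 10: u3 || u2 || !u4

Unsatisfiable

Branch on u4: set u4 = true.
Unit clause (!u5) forces u5 = false.
Unit clause (!u1) forces u1 = false.
Now (u1) is unsatisfied and unit — conflict.
Backtrack on u4: now try u4 = false.
Unit clause (!u2) forces u2 = false.
Unit clause (u1) forces u1 = true.
Unit clause (!u5) forces u5 = false.
Now (u5) is unsatisfied and unit — conflict.
Neither u4 = true nor u4 = false works.
No assignment satisfies every clause.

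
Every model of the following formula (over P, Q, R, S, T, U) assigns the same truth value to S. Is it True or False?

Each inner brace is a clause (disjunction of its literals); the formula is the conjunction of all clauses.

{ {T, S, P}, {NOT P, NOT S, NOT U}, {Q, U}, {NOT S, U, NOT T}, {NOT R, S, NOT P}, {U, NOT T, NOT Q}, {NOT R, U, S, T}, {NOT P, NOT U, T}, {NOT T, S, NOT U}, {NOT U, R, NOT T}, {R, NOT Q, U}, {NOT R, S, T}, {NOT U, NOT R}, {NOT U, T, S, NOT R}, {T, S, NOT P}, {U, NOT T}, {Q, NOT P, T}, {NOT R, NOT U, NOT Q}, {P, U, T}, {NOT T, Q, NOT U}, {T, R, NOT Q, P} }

Suppose S = false.
Branch on T: set T = true.
The clause (NOT U) is unit, so U = false.
But (U) is also a unit clause — contradiction.
That branch fails; take T = false instead.
The clause (P) is unit, so P = true.
But (NOT P) is also a unit clause — contradiction.
Both values of T lead to a conflict.
So every satisfying assignment has S = True.

True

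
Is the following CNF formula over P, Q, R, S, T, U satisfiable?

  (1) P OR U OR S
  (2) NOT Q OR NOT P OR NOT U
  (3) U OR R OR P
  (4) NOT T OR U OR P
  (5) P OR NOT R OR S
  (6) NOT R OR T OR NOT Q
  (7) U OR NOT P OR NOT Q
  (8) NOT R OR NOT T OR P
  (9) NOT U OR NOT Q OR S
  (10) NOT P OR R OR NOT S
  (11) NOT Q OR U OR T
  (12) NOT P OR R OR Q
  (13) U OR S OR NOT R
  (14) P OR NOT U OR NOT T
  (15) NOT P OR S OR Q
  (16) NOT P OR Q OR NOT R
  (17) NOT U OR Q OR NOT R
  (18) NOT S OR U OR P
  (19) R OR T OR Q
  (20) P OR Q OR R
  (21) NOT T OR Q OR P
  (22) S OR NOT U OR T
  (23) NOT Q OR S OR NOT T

Case P = false:
Case U = true:
Unit clause (NOT T) forces T = false.
Unit clause (S) forces S = true.
Case R = false:
Unit clause (Q) forces Q = true.
Every clause now holds.
A satisfying assignment: P: false; Q: true; R: false; S: true; T: false; U: true.

Yes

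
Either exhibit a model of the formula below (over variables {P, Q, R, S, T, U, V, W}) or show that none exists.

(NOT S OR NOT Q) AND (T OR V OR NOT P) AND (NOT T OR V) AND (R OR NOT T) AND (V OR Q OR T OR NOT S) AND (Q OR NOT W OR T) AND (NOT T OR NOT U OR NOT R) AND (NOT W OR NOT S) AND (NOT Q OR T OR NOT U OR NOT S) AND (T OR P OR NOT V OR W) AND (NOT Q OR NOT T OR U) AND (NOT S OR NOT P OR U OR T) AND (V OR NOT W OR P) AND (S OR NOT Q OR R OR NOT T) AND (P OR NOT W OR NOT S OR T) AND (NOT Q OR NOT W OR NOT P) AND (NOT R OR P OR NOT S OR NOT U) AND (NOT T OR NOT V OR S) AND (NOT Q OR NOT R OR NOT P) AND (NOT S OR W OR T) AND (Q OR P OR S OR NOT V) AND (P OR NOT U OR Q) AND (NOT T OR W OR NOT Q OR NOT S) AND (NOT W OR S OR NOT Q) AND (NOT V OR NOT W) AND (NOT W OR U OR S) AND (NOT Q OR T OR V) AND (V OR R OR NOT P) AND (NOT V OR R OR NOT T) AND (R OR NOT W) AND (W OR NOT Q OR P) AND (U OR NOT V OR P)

P ↦ true; Q ↦ false; R ↦ false; S ↦ false; T ↦ false; U ↦ true; V ↦ true; W ↦ false

Branch on S: set S = false.
Branch on T: set T = false.
Branch on V: set V = true.
Unit clause (NOT W) forces W = false.
Unit clause (P) forces P = true.
Branch on Q: set Q = false.
Every clause is now satisfied; R, U are unconstrained.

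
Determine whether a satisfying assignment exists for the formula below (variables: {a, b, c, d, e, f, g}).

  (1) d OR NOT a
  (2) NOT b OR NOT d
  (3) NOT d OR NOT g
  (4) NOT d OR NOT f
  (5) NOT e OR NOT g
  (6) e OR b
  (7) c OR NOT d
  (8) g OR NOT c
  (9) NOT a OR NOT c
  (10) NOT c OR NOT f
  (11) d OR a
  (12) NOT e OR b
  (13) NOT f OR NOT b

Unsatisfiable

Suppose d = true.
The clause (NOT b) is unit, so b = false.
The clause (NOT g) is unit, so g = false.
The clause (NOT f) is unit, so f = false.
The clause (e) is unit, so e = true.
That conflicts with the unit clause (NOT e).
So d must be the other value — set d = false.
The clause (NOT a) is unit, so a = false.
That conflicts with the unit clause (a).
Either choice for d ends in contradiction.
No assignment satisfies every clause.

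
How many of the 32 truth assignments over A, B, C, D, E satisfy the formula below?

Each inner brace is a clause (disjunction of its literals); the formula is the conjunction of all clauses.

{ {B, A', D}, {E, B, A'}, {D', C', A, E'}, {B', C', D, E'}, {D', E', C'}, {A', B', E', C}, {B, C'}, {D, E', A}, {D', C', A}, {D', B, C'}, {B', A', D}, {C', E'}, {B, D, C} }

9

There are 2^5 = 32 truth assignments over (A, B, C, D, E).
Split on D. With D = 1, the clauses containing D are satisfied and D' drops from the rest; 7 of the 2^4 = 16 assignments to the other variables satisfy what remains.
With D = 0, by the same count on the reduced clause set, 2 assignments work.
(One model: A=F, B=F, C=F, D=T, E=F.)
Total: 7 + 2 = 9.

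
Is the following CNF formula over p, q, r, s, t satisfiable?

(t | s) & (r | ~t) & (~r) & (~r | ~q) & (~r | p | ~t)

The clause (~r) is unit, so r = 0.
The clause (~t) is unit, so t = 0.
The clause (s) is unit, so s = 1.
Every clause is now satisfied; p, q are unconstrained.
A satisfying assignment: p: 0, q: 1, r: 0, s: 1, t: 0.

Satisfiable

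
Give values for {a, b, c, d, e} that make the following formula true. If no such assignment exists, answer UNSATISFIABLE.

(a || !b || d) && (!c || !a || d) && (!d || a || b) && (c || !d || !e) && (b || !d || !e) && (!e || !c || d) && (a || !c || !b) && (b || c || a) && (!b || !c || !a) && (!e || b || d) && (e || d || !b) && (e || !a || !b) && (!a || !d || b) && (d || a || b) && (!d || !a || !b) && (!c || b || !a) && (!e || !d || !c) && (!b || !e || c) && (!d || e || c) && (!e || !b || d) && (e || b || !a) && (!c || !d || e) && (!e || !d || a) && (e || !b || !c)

Case a = true:
Case c = false:
Case d = false:
Case e = false:
(!b) alone gives b = false.
But (b) is also a unit clause — contradiction.
Backtrack on e: now try e = true.
(b) alone gives b = true.
But (!b) is also a unit clause — contradiction.
Neither e = true nor e = false works.
Backtrack on d: now try d = true.
(!e) alone gives e = false.
But (e) is also a unit clause — contradiction.
Neither d = true nor d = false works.
Backtrack on c: now try c = true.
(d) alone gives d = true.
(!b) alone gives b = false.
But (b) is also a unit clause — contradiction.
Neither c = true nor c = false works.
Backtrack on a: now try a = false.
Case b = false:
(!d) alone gives d = false.
But (d) is also a unit clause — contradiction.
Backtrack on b: now try b = true.
(d) alone gives d = true.
(!c) alone gives c = false.
(!e) alone gives e = false.
But (e) is also a unit clause — contradiction.
Neither b = true nor b = false works.
Neither a = true nor a = false works.

UNSATISFIABLE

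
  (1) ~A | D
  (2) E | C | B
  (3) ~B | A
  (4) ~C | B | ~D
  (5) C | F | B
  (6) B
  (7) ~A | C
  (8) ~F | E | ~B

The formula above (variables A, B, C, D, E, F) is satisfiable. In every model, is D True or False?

Suppose D = 0.
The clause (~A) is unit, so A = 0.
The clause (~B) is unit, so B = 0.
Now (B) is unsatisfied and unit — conflict.
So every satisfying assignment has D = True.

True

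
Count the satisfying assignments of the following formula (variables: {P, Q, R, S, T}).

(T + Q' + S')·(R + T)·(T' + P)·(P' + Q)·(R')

2

There are 2^5 = 32 truth assignments over (P, Q, R, S, T).
Split on S. With S = 1, the clauses containing S are satisfied and S' drops from the rest; 1 of the 2^4 = 16 assignments to the other variables satisfy what remains.
With S = 0, by the same count on the reduced clause set, 1 assignment works.
Total: 1 + 1 = 2.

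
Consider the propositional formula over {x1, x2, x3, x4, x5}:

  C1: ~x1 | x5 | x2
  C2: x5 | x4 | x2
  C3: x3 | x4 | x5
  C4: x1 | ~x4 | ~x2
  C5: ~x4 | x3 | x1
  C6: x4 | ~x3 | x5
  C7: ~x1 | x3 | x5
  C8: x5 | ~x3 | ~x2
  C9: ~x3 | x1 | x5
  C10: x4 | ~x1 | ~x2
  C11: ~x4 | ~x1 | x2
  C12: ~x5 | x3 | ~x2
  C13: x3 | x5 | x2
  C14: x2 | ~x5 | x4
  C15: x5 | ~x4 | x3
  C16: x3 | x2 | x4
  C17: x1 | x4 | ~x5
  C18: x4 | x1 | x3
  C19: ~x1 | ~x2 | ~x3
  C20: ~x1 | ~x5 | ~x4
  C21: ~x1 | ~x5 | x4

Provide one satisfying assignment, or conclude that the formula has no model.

Try x1 = 0.
Try x4 = 1.
From the singleton clause (~x2), x2 = 0.
From the singleton clause (x3), x3 = 1.
From the singleton clause (x5), x5 = 1.
This assignment satisfies each clause.

x1: 0,  x2: 0,  x3: 1,  x4: 1,  x5: 1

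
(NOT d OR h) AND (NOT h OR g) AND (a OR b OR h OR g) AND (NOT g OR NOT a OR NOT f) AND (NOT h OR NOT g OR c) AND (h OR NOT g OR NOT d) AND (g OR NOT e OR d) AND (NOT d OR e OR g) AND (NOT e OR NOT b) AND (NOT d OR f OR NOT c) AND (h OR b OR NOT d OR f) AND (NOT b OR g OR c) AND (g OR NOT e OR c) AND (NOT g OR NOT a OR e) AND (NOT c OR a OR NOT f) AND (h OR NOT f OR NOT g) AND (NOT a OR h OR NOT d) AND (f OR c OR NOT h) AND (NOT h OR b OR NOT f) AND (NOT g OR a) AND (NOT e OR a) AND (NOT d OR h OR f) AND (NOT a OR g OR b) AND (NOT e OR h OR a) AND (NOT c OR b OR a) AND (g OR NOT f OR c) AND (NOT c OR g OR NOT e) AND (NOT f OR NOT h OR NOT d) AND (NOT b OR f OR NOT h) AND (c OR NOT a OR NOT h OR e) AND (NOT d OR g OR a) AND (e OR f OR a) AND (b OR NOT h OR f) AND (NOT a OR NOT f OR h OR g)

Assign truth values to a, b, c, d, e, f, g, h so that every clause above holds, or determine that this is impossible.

a: true,  b: false,  c: true,  d: false,  e: true,  f: false,  g: true,  h: false

Branch on d: set d = false.
Branch on h: set h = false.
Branch on g: set g = true.
From the singleton clause (NOT f), f = false.
From the singleton clause (a), a = true.
From the singleton clause (e), e = true.
From the singleton clause (NOT b), b = false.
No clause remains; c is free.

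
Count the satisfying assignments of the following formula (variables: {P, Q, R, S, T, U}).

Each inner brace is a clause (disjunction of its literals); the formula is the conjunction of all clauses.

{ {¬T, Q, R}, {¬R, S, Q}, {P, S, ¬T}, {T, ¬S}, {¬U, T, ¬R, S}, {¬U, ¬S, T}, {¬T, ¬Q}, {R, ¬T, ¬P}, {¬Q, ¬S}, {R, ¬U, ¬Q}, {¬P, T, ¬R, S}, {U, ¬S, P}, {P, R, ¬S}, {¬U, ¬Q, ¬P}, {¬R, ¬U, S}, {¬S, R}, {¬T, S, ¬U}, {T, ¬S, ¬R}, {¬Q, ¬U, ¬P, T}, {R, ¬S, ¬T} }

10

There are 2^6 = 64 truth assignments over (P, Q, R, S, T, U).
Split on T. With T = True, the clauses containing T are satisfied and ¬T drops from the rest; 3 of the 2^5 = 32 assignments to the other variables satisfy what remains.
With T = False, by the same count on the reduced clause set, 7 assignments work.
(One model: P=F, Q=F, R=F, S=F, T=F, U=F.)
Total: 3 + 7 = 10.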